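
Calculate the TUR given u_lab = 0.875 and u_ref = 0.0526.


TUR = u_lab / u_ref
= 0.875 / 0.0526
= 16.6350

16.6350


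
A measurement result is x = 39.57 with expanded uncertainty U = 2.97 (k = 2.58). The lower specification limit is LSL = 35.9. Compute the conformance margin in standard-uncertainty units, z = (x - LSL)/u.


u = U / k = 2.97 / 2.58 = 1.1511628
margin = |LSL - x| = |35.9 - 39.57| = 3.67
z = margin / u = 3.67 / 1.1511628
z = 3.1881

3.1881


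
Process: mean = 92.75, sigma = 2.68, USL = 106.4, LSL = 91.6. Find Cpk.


Cpu = (USL - mean) / (3*sigma) = (106.4 - 92.75) / (3*2.68) = 1.6978
Cpl = (mean - LSL) / (3*sigma) = (92.75 - 91.6) / (3*2.68) = 0.1430
Cpk = min(Cpu, Cpl) = 0.1430

0.1430


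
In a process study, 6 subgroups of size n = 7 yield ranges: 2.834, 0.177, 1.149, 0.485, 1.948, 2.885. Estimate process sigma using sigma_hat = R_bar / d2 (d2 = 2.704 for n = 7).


R_bar = (2.834 + 0.177 + 1.149 + 0.485 + 1.948 + 2.885) / 6
R_bar = 9.478 / 6 = 1.5796667
sigma_hat = R_bar / d2 = 1.5796667 / 2.704 = 0.5842

0.5842


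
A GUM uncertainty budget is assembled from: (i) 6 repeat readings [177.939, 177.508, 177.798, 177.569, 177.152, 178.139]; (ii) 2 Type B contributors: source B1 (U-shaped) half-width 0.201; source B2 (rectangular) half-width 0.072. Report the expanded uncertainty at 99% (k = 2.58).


mean = (177.939 + 177.508 + 177.798 + 177.569 + 177.152 + 178.139) / 6 = 177.6841667
s = sqrt(sum((x - mean)^2)/(n-1)) = 0.34993452
u_A = s / sqrt(n) = 0.34993452 / sqrt(6) = 0.14286017
u_B1 = 0.201 / sqrt(2) = 0.14212846
u_B2 = 0.072 / sqrt(3) = 0.041569219
uc = sqrt(0.14286017^2 + 0.14212846^2 + 0.041569219^2) = 0.20576085
U = k * uc = 2.58 * 0.20576085
U = 0.5309

0.5309


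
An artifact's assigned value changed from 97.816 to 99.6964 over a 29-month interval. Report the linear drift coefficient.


rate = (v2 - v1) / months
= (99.6964 - 97.816) / 29
= 1.8804 / 29
= 0.0648

0.0648


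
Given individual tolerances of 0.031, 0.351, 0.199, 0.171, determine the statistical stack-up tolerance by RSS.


RSS = sqrt(0.031^2 + 0.351^2 + 0.199^2 + 0.171^2)
= sqrt(0.193004)
= 0.4393

0.4393


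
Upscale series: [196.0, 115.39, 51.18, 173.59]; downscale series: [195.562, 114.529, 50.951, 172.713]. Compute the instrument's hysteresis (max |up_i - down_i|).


|196.0 - 195.562| = 0.4380
|115.39 - 114.529| = 0.8610
|51.18 - 50.951| = 0.2290
|173.59 - 172.713| = 0.8770
hysteresis = max(diffs) = 0.8770

0.8770


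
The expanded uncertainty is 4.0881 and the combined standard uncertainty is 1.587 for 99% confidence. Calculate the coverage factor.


k = U / uc
k = 4.0881 / 1.587
k = 2.576

2.576


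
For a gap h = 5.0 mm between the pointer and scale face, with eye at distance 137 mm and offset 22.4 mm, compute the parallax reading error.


error = h * offset / d
= 5.0 * 22.4 / 137
= 0.8175

0.8175


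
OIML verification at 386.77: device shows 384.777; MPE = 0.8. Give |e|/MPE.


e = indication - reference = 384.777 - 386.77 = -1.9930
|e| = 1.9930
ratio = |e| / MPE = 1.9930 / 0.8
ratio = 2.4912

2.4912


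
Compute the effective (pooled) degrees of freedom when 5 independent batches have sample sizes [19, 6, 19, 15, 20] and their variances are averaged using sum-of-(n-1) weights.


nu = sum_i (n_i - 1)
nu = ((19 - 1) + (6 - 1) + (19 - 1) + (15 - 1) + (20 - 1))
nu = 18 + 5 + 18 + 14 + 19
nu = 74

74


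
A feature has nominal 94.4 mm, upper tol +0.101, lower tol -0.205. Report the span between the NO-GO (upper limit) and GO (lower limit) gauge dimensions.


GO = nominal - lower_tol (smallest hole = maximum material condition)
GO = 94.4 - 0.205 = 94.195
NO-GO = nominal + upper_tol (largest hole = least material condition)
NO-GO = 94.4 + 0.101 = 94.501
spread = NO-GO - GO = 94.501 - 94.195 = 0.3060

0.3060


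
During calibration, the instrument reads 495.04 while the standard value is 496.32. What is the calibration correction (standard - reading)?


Correction = standard - reading
= 496.32 - 495.04
= 1.2800

1.2800


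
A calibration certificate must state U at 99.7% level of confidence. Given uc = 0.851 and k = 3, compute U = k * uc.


U = k * uc
U = 3 * 0.851
U = 2.5530

2.5530


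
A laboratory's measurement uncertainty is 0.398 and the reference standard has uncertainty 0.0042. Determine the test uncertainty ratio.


TUR = u_lab / u_ref
= 0.398 / 0.0042
= 94.7619

94.7619


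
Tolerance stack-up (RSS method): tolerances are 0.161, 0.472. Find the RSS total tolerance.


RSS = sqrt(0.161^2 + 0.472^2)
= sqrt(0.248705)
= 0.4987

0.4987


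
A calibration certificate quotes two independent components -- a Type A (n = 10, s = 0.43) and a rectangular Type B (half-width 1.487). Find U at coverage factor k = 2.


u_A = s / sqrt(n) = 0.43 / sqrt(10) = 0.13597794
u_B = half_width / sqrt(3) = 1.487 / sqrt(3) = 0.85851985
uc = sqrt(u_A^2 + u_B^2) = sqrt(0.13597794^2 + 0.85851985^2) = 0.86922168
U = k * uc = 2 * 0.86922168
U = 1.7384

1.7384


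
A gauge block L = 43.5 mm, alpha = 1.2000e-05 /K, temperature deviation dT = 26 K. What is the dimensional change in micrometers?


dL = L * alpha * dT
= 43.5 * 1.2000e-05 * 26
= 0.0135720 mm
dL_um = 0.0135720 * 1000 = 13.5720 um

13.5720


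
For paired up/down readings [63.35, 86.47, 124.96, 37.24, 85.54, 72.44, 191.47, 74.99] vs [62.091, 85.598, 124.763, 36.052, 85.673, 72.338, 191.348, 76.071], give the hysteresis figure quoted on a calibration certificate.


|63.35 - 62.091| = 1.2590
|86.47 - 85.598| = 0.8720
|124.96 - 124.763| = 0.1970
|37.24 - 36.052| = 1.1880
|85.54 - 85.673| = 0.1330
|72.44 - 72.338| = 0.1020
|191.47 - 191.348| = 0.1220
|74.99 - 76.071| = 1.0810
hysteresis = max(diffs) = 1.2590

1.2590


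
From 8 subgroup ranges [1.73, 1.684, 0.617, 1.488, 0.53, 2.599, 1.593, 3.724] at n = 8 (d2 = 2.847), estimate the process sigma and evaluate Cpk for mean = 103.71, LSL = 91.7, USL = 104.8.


R_bar = (1.73 + 1.684 + 0.617 + 1.488 + 0.53 + 2.599 + 1.593 + 3.724) / 8 = 1.745625
sigma = R_bar / d2 = 1.745625 / 2.847 = 0.61314542
Cp = (USL - LSL)/(6*sigma) = (104.8 - 91.7)/(6*0.61314542) = 3.5609
Cpu = (104.8 - 103.71)/(3*0.61314542) = 0.5926
Cpl = (103.71 - 91.7)/(3*0.61314542) = 6.5292
Cpk = min(Cpu, Cpl) = 0.5926

0.5926


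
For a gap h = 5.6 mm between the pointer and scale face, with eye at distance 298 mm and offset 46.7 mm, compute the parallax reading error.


error = h * offset / d
= 5.6 * 46.7 / 298
= 0.8776

0.8776


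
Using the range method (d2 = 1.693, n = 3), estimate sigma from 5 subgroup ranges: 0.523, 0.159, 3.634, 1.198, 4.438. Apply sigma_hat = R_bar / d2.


R_bar = (0.523 + 0.159 + 3.634 + 1.198 + 4.438) / 5
R_bar = 9.952 / 5 = 1.9904
sigma_hat = R_bar / d2 = 1.9904 / 1.693 = 1.1757

1.1757


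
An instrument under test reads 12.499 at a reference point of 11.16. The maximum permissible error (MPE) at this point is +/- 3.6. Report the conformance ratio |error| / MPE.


e = indication - reference = 12.499 - 11.16 = 1.3390
|e| = 1.3390
ratio = |e| / MPE = 1.3390 / 3.6
ratio = 0.3719

0.3719


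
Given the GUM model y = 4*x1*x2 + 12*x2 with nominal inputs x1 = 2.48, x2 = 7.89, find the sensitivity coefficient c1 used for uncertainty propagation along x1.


y = 4*x1*x2 + 12*x2
dy/dx1 = 4*x2
Evaluate at x2 = 7.89: c1 = 4 * 7.89
c1 = 31.5600

31.5600


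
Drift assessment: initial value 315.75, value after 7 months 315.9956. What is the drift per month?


rate = (v2 - v1) / months
= (315.9956 - 315.75) / 7
= 0.2456 / 7
= 0.0351

0.0351


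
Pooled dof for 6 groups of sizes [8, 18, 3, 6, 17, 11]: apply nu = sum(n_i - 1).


nu = sum_i (n_i - 1)
nu = ((8 - 1) + (18 - 1) + (3 - 1) + (6 - 1) + (17 - 1) + (11 - 1))
nu = 7 + 17 + 2 + 5 + 16 + 10
nu = 57

57


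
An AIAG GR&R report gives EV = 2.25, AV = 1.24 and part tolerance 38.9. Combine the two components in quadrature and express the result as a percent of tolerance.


GRR = sqrt(EV^2 + AV^2) = sqrt(2.25^2 + 1.24^2) = 2.569066
%GRR = GRR / tol * 100 = 2.569066 / 38.9 * 100
%GRR = 6.6043

6.6043


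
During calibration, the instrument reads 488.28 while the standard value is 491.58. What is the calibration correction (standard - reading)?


Correction = standard - reading
= 491.58 - 488.28
= 3.3000

3.3000


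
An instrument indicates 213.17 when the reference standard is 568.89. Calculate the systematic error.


Systematic error = measured - true
= 213.17 - 568.89
= -355.7200

-355.7200


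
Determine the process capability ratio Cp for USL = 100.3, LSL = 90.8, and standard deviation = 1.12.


Cp = (USL - LSL) / (6 * sigma)
= (100.3 - 90.8) / (6 * 1.12)
= 9.5000 / 6.7200
= 1.4137

1.4137


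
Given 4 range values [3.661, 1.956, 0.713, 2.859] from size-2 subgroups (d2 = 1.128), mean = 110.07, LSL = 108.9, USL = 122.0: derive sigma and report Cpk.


R_bar = (3.661 + 1.956 + 0.713 + 2.859) / 4 = 2.29725
sigma = R_bar / d2 = 2.29725 / 1.128 = 2.0365691
Cp = (USL - LSL)/(6*sigma) = (122.0 - 108.9)/(6*2.0365691) = 1.0721
Cpu = (122.0 - 110.07)/(3*2.0365691) = 1.9526
Cpl = (110.07 - 108.9)/(3*2.0365691) = 0.1915
Cpk = min(Cpu, Cpl) = 0.1915

0.1915


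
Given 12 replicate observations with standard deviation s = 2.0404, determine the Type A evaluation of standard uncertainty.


u_A = s / sqrt(n)
u_A = 2.0404 / sqrt(12)
u_A = 2.0404 / 3.4641016
u_A = 0.5890

0.5890


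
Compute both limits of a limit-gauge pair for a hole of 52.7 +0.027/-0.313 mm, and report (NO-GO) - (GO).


GO = nominal - lower_tol (smallest hole = maximum material condition)
GO = 52.7 - 0.313 = 52.387
NO-GO = nominal + upper_tol (largest hole = least material condition)
NO-GO = 52.7 + 0.027 = 52.727
spread = NO-GO - GO = 52.727 - 52.387 = 0.3400

0.3400


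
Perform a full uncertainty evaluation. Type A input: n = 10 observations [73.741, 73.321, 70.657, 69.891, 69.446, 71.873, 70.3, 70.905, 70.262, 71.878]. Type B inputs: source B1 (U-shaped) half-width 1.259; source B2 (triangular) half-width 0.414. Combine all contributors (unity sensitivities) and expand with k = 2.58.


mean = (73.741 + 73.321 + 70.657 + 69.891 + 69.446 + 71.873 + 70.3 + 70.905 + 70.262 + 71.878) / 10 = 71.2274
s = sqrt(sum((x - mean)^2)/(n-1)) = 1.442303
u_A = s / sqrt(n) = 1.442303 / sqrt(10) = 0.45609626
u_B1 = 1.259 / sqrt(2) = 0.89024744
u_B2 = 0.414 / sqrt(6) = 0.16901479
uc = sqrt(0.45609626^2 + 0.89024744^2 + 0.16901479^2) = 1.0144606
U = k * uc = 2.58 * 1.0144606
U = 2.6173

2.6173


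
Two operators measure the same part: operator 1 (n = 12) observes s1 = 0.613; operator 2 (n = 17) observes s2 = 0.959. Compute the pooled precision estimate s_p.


s_p = sqrt(((n1-1)*s1^2 + (n2-1)*s2^2) / (n1+n2-2))
numerator = (12-1)*0.613^2 + (17-1)*0.959^2 = 4.133459 + 14.714896 = 18.848355
denominator = 12 + 17 - 2 = 27
s_p^2 = 18.848355 / 27 = 0.69808722
s_p = sqrt(0.69808722) = 0.8355

0.8355


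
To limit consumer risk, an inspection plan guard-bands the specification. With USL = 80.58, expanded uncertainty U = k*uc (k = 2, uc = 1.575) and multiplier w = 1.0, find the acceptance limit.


U = k * uc = 2 * 1.575 = 3.15
guard band g = w * U = 1.0 * 3.15 = 3.15
AL = USL - g = 80.58 - 3.15
AL = 77.4300

77.4300


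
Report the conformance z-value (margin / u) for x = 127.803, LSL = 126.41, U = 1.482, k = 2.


u = U / k = 1.482 / 2 = 0.741
margin = |LSL - x| = |126.41 - 127.803| = 1.393
z = margin / u = 1.393 / 0.741
z = 1.8799

1.8799


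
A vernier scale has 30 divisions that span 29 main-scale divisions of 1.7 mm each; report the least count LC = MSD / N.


LC = MSD / n_div
= 1.7 / 30
= 0.0567

0.0567


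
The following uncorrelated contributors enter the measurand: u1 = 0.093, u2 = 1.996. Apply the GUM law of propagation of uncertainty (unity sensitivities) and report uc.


uc = sqrt(0.093^2 + 1.996^2)
uc = sqrt(3.992665)
uc = 1.9982

1.9982


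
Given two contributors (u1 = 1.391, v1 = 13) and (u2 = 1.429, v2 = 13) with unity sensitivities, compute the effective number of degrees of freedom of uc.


uc = sqrt(u1^2 + u2^2) = sqrt(1.391^2 + 1.429^2) = 1.9942222
v_eff = uc^4 / (u1^4/v1 + u2^4/v2)
= 1.9942222^4 / (1.391^4/13 + 1.429^4/13)
= 15.81591 / 0.60874584
v_eff = 25.9811

25.9811


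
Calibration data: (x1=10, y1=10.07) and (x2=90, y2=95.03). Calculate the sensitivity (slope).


slope = (y2 - y1) / (x2 - x1)
= (95.03 - 10.07) / (90 - 10)
= 84.9600 / 80
= 1.0620

1.0620


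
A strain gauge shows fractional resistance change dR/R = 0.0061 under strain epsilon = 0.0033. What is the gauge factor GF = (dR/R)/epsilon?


GF = (dR/R) / epsilon
= 0.0061 / 0.0033
= 1.8485

1.8485


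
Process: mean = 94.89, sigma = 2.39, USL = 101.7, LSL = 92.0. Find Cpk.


Cpu = (USL - mean) / (3*sigma) = (101.7 - 94.89) / (3*2.39) = 0.9498
Cpl = (mean - LSL) / (3*sigma) = (94.89 - 92.0) / (3*2.39) = 0.4031
Cpk = min(Cpu, Cpl) = 0.4031

0.4031


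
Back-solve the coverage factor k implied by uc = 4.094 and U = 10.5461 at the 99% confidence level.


k = U / uc
k = 10.5461 / 4.094
k = 2.576

2.576


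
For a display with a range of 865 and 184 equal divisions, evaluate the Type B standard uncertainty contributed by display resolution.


resolution = range / divisions
resolution = 865 / 184 = 4.701087
u_res = resolution / (2*sqrt(3))
u_res = 4.701087 / 3.4641016
u_res = 1.3571

1.3571


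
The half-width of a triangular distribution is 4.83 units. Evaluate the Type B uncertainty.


u_B = half_width / sqrt(6)
u_B = 4.83 / 2.4494897
u_B = 1.9718

1.9718


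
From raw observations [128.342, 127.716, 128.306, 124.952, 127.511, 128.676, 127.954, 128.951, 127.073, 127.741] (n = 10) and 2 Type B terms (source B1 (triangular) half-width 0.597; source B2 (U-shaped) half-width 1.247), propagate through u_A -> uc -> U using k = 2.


mean = (128.342 + 127.716 + 128.306 + 124.952 + 127.511 + 128.676 + 127.954 + 128.951 + 127.073 + 127.741) / 10 = 127.7222
s = sqrt(sum((x - mean)^2)/(n-1)) = 1.1224406
u_A = s / sqrt(n) = 1.1224406 / sqrt(10) = 0.35494688
u_B1 = 0.597 / sqrt(6) = 0.24372423
u_B2 = 1.247 / sqrt(2) = 0.88176216
uc = sqrt(0.35494688^2 + 0.24372423^2 + 0.88176216^2) = 0.98127126
U = k * uc = 2 * 0.98127126
U = 1.9625

1.9625


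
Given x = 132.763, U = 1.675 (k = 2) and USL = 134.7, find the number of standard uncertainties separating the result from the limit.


u = U / k = 1.675 / 2 = 0.8375
margin = |USL - x| = |134.7 - 132.763| = 1.937
z = margin / u = 1.937 / 0.8375
z = 2.3128

2.3128


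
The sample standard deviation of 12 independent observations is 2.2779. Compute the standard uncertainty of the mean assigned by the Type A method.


u_A = s / sqrt(n)
u_A = 2.2779 / sqrt(12)
u_A = 2.2779 / 3.4641016
u_A = 0.6576

0.6576


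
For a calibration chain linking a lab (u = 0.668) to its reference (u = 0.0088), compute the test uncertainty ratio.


TUR = u_lab / u_ref
= 0.668 / 0.0088
= 75.9091

75.9091


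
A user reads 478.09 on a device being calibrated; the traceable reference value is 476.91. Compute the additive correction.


Correction = standard - reading
= 476.91 - 478.09
= -1.1800

-1.1800


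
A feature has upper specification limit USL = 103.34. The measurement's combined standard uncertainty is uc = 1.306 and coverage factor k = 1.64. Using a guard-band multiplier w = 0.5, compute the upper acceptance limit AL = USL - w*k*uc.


U = k * uc = 1.64 * 1.306 = 2.14184
guard band g = w * U = 0.5 * 2.14184 = 1.07092
AL = USL - g = 103.34 - 1.07092
AL = 102.2691

102.2691


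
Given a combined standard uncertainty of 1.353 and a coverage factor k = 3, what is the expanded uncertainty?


U = k * uc
U = 3 * 1.353
U = 4.0590

4.0590


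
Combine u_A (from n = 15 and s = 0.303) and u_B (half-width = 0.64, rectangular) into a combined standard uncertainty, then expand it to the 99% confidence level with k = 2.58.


u_A = s / sqrt(n) = 0.303 / sqrt(15) = 0.078234264
u_B = half_width / sqrt(3) = 0.64 / sqrt(3) = 0.36950417
uc = sqrt(u_A^2 + u_B^2) = sqrt(0.078234264^2 + 0.36950417^2) = 0.37769555
U = k * uc = 2.58 * 0.37769555
U = 0.9745

0.9745


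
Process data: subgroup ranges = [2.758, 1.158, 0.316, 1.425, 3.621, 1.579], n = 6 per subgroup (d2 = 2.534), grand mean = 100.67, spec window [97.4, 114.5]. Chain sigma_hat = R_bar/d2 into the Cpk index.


R_bar = (2.758 + 1.158 + 0.316 + 1.425 + 3.621 + 1.579) / 6 = 1.8095
sigma = R_bar / d2 = 1.8095 / 2.534 = 0.7140884
Cp = (USL - LSL)/(6*sigma) = (114.5 - 97.4)/(6*0.7140884) = 3.9911
Cpu = (114.5 - 100.67)/(3*0.7140884) = 6.4558
Cpl = (100.67 - 97.4)/(3*0.7140884) = 1.5264
Cpk = min(Cpu, Cpl) = 1.5264

1.5264


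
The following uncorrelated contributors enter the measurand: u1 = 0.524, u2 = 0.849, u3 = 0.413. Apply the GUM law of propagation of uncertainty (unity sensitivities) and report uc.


uc = sqrt(0.524^2 + 0.849^2 + 0.413^2)
uc = sqrt(1.165946)
uc = 1.0798

1.0798


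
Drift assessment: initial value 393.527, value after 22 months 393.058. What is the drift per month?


rate = (v2 - v1) / months
= (393.058 - 393.527) / 22
= -0.4690 / 22
= -0.0213

-0.0213


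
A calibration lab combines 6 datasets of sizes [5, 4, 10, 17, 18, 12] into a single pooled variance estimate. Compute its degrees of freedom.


nu = sum_i (n_i - 1)
nu = ((5 - 1) + (4 - 1) + (10 - 1) + (17 - 1) + (18 - 1) + (12 - 1))
nu = 4 + 3 + 9 + 16 + 17 + 11
nu = 60

60


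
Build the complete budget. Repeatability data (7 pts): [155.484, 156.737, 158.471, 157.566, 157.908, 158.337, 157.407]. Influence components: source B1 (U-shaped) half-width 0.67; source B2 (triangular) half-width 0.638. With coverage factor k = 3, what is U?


mean = (155.484 + 156.737 + 158.471 + 157.566 + 157.908 + 158.337 + 157.407) / 7 = 157.4157143
s = sqrt(sum((x - mean)^2)/(n-1)) = 1.0343738
u_A = s / sqrt(n) = 1.0343738 / sqrt(7) = 0.39095655
u_B1 = 0.67 / sqrt(2) = 0.47376154
u_B2 = 0.638 / sqrt(6) = 0.26046241
uc = sqrt(0.39095655^2 + 0.47376154^2 + 0.26046241^2) = 0.6671864
U = k * uc = 3 * 0.6671864
U = 2.0016

2.0016


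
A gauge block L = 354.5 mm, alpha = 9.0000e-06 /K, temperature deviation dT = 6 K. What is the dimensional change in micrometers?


dL = L * alpha * dT
= 354.5 * 9.0000e-06 * 6
= 0.0191430 mm
dL_um = 0.0191430 * 1000 = 19.1430 um

19.1430


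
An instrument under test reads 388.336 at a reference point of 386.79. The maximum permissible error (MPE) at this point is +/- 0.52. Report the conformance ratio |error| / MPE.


e = indication - reference = 388.336 - 386.79 = 1.5460
|e| = 1.5460
ratio = |e| / MPE = 1.5460 / 0.52
ratio = 2.9731

2.9731


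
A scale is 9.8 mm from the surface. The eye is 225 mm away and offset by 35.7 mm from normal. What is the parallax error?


error = h * offset / d
= 9.8 * 35.7 / 225
= 1.5549

1.5549


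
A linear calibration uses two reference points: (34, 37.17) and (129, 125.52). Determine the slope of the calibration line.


slope = (y2 - y1) / (x2 - x1)
= (125.52 - 37.17) / (129 - 34)
= 88.3500 / 95
= 0.9300

0.9300


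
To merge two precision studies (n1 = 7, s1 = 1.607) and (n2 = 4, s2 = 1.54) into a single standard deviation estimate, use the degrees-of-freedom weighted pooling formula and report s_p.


s_p = sqrt(((n1-1)*s1^2 + (n2-1)*s2^2) / (n1+n2-2))
numerator = (7-1)*1.607^2 + (4-1)*1.54^2 = 15.494694 + 7.1148 = 22.609494
denominator = 7 + 4 - 2 = 9
s_p^2 = 22.609494 / 9 = 2.512166
s_p = sqrt(2.512166) = 1.5850

1.5850


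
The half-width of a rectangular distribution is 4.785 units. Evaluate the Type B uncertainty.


u_B = half_width / sqrt(3)
u_B = 4.785 / 1.7320508
u_B = 2.7626

2.7626


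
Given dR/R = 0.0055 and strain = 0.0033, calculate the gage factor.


GF = (dR/R) / epsilon
= 0.0055 / 0.0033
= 1.6667

1.6667


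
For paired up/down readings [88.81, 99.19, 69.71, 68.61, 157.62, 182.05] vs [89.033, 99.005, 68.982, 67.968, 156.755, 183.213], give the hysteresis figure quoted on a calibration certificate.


|88.81 - 89.033| = 0.2230
|99.19 - 99.005| = 0.1850
|69.71 - 68.982| = 0.7280
|68.61 - 67.968| = 0.6420
|157.62 - 156.755| = 0.8650
|182.05 - 183.213| = 1.1630
hysteresis = max(diffs) = 1.1630

1.1630


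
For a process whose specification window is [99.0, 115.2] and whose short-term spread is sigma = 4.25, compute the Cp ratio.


Cp = (USL - LSL) / (6 * sigma)
= (115.2 - 99.0) / (6 * 4.25)
= 16.2000 / 25.5000
= 0.6353

0.6353


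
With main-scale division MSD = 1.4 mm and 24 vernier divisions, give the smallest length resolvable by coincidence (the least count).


LC = MSD / n_div
= 1.4 / 24
= 0.0583

0.0583


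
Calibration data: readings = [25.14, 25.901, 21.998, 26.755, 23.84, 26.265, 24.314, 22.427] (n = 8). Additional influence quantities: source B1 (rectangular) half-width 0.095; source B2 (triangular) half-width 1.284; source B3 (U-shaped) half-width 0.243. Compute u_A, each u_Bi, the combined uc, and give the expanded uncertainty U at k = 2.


mean = (25.14 + 25.901 + 21.998 + 26.755 + 23.84 + 26.265 + 24.314 + 22.427) / 8 = 24.58
s = sqrt(sum((x - mean)^2)/(n-1)) = 1.7545443
u_A = s / sqrt(n) = 1.7545443 / sqrt(8) = 0.62032509
u_B1 = 0.095 / sqrt(3) = 0.054848276
u_B2 = 1.284 / sqrt(6) = 0.5241908
u_B3 = 0.243 / sqrt(2) = 0.17182695
uc = sqrt(0.62032509^2 + 0.054848276^2 + 0.5241908^2 + 0.17182695^2) = 0.83193272
U = k * uc = 2 * 0.83193272
U = 1.6639

1.6639


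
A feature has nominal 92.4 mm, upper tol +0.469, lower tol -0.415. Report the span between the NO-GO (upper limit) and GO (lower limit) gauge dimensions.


GO = nominal - lower_tol (smallest hole = maximum material condition)
GO = 92.4 - 0.415 = 91.985
NO-GO = nominal + upper_tol (largest hole = least material condition)
NO-GO = 92.4 + 0.469 = 92.869
spread = NO-GO - GO = 92.869 - 91.985 = 0.8840

0.8840


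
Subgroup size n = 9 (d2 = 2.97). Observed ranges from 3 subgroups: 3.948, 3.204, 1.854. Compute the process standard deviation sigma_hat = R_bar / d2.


R_bar = (3.948 + 3.204 + 1.854) / 3
R_bar = 9.006 / 3 = 3.002
sigma_hat = R_bar / d2 = 3.002 / 2.97 = 1.0108

1.0108


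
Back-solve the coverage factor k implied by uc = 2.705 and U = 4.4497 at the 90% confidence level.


k = U / uc
k = 4.4497 / 2.705
k = 1.645

1.645


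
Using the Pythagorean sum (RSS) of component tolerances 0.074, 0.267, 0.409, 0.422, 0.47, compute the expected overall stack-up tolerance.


RSS = sqrt(0.074^2 + 0.267^2 + 0.409^2 + 0.422^2 + 0.47^2)
= sqrt(0.64303)
= 0.8019

0.8019


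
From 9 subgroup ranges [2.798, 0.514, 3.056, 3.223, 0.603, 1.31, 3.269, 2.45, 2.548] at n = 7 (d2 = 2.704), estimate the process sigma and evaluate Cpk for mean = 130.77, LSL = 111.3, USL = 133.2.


R_bar = (2.798 + 0.514 + 3.056 + 3.223 + 0.603 + 1.31 + 3.269 + 2.45 + 2.548) / 9 = 2.1967778
sigma = R_bar / d2 = 2.1967778 / 2.704 = 0.81241783
Cp = (USL - LSL)/(6*sigma) = (133.2 - 111.3)/(6*0.81241783) = 4.4928
Cpu = (133.2 - 130.77)/(3*0.81241783) = 0.9970
Cpl = (130.77 - 111.3)/(3*0.81241783) = 7.9885
Cpk = min(Cpu, Cpl) = 0.9970

0.9970


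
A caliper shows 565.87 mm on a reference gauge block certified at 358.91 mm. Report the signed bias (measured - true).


Systematic error = measured - true
= 565.87 - 358.91
= 206.9600

206.9600


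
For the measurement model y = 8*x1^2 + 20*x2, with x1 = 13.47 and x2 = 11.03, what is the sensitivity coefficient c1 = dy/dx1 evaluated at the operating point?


y = 8*x1^2 + 20*x2
dy/dx1 = 2*8*x1
Evaluate at x1 = 13.47: c1 = 16 * 13.47
c1 = 215.5200

215.5200


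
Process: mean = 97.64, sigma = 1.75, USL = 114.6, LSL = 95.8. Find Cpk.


Cpu = (USL - mean) / (3*sigma) = (114.6 - 97.64) / (3*1.75) = 3.2305
Cpl = (mean - LSL) / (3*sigma) = (97.64 - 95.8) / (3*1.75) = 0.3505
Cpk = min(Cpu, Cpl) = 0.3505

0.3505


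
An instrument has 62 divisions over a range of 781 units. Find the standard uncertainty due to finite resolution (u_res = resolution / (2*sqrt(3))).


resolution = range / divisions
resolution = 781 / 62 = 12.596774
u_res = resolution / (2*sqrt(3))
u_res = 12.596774 / 3.4641016
u_res = 3.6364

3.6364


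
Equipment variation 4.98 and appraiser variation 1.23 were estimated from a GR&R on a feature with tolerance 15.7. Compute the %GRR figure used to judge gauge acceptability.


GRR = sqrt(EV^2 + AV^2) = sqrt(4.98^2 + 1.23^2) = 5.1296491
%GRR = GRR / tol * 100 = 5.1296491 / 15.7 * 100
%GRR = 32.6729

32.6729


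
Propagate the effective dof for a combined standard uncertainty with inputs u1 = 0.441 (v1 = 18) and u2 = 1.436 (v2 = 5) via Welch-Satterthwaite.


uc = sqrt(u1^2 + u2^2) = sqrt(0.441^2 + 1.436^2) = 1.5021907
v_eff = uc^4 / (u1^4/v1 + u2^4/v2)
= 1.5021907^4 / (0.441^4/18 + 1.436^4/5)
= 5.0921393 / 0.85254925
v_eff = 5.9728

5.9728


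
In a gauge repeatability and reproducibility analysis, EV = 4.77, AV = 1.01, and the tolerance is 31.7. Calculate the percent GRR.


GRR = sqrt(EV^2 + AV^2) = sqrt(4.77^2 + 1.01^2) = 4.8757564
%GRR = GRR / tol * 100 = 4.8757564 / 31.7 * 100
%GRR = 15.3809

15.3809


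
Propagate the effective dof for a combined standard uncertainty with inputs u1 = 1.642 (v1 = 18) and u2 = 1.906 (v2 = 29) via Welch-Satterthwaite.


uc = sqrt(u1^2 + u2^2) = sqrt(1.642^2 + 1.906^2) = 2.5157504
v_eff = uc^4 / (u1^4/v1 + u2^4/v2)
= 2.5157504^4 / (1.642^4/18 + 1.906^4/29)
= 40.056242 / 0.85893613
v_eff = 46.6347

46.6347


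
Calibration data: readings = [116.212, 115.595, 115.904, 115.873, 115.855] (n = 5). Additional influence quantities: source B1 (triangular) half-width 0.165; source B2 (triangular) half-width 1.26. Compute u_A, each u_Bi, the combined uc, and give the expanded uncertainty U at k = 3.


mean = (116.212 + 115.595 + 115.904 + 115.873 + 115.855) / 5 = 115.8878
s = sqrt(sum((x - mean)^2)/(n-1)) = 0.21931416
u_A = s / sqrt(n) = 0.21931416 / sqrt(5) = 0.098080274
u_B1 = 0.165 / sqrt(6) = 0.067360968
u_B2 = 1.26 / sqrt(6) = 0.51439285
uc = sqrt(0.098080274^2 + 0.067360968^2 + 0.51439285^2) = 0.52797466
U = k * uc = 3 * 0.52797466
U = 1.5839

1.5839


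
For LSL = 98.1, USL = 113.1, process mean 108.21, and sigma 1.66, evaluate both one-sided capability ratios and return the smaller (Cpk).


Cpu = (USL - mean) / (3*sigma) = (113.1 - 108.21) / (3*1.66) = 0.9819
Cpl = (mean - LSL) / (3*sigma) = (108.21 - 98.1) / (3*1.66) = 2.0301
Cpk = min(Cpu, Cpl) = 0.9819

0.9819


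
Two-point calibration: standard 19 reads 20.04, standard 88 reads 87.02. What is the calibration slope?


slope = (y2 - y1) / (x2 - x1)
= (87.02 - 20.04) / (88 - 19)
= 66.9800 / 69
= 0.9707

0.9707


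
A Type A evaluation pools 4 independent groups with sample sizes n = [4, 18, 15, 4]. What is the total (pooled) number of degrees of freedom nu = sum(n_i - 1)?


nu = sum_i (n_i - 1)
nu = ((4 - 1) + (18 - 1) + (15 - 1) + (4 - 1))
nu = 3 + 17 + 14 + 3
nu = 37

37


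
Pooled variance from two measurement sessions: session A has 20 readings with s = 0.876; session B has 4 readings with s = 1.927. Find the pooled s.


s_p = sqrt(((n1-1)*s1^2 + (n2-1)*s2^2) / (n1+n2-2))
numerator = (20-1)*0.876^2 + (4-1)*1.927^2 = 14.580144 + 11.139987 = 25.720131
denominator = 20 + 4 - 2 = 22
s_p^2 = 25.720131 / 22 = 1.1690969
s_p = sqrt(1.1690969) = 1.0812

1.0812


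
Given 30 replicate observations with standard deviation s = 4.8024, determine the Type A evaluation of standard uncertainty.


u_A = s / sqrt(n)
u_A = 4.8024 / sqrt(30)
u_A = 4.8024 / 5.4772256
u_A = 0.8768

0.8768


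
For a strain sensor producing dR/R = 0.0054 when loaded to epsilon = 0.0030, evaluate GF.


GF = (dR/R) / epsilon
= 0.0054 / 0.0030
= 1.8000

1.8000


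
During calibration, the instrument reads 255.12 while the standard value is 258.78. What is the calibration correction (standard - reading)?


Correction = standard - reading
= 258.78 - 255.12
= 3.6600

3.6600


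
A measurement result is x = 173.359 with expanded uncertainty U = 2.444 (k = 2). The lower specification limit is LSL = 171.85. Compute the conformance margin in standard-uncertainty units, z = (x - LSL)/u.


u = U / k = 2.444 / 2 = 1.222
margin = |LSL - x| = |171.85 - 173.359| = 1.509
z = margin / u = 1.509 / 1.222
z = 1.2349

1.2349


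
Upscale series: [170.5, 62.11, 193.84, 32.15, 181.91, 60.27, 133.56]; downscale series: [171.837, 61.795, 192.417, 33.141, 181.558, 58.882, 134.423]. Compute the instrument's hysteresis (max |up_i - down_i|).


|170.5 - 171.837| = 1.3370
|62.11 - 61.795| = 0.3150
|193.84 - 192.417| = 1.4230
|32.15 - 33.141| = 0.9910
|181.91 - 181.558| = 0.3520
|60.27 - 58.882| = 1.3880
|133.56 - 134.423| = 0.8630
hysteresis = max(diffs) = 1.4230

1.4230


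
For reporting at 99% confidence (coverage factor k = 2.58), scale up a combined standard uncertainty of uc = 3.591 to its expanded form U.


U = k * uc
U = 2.58 * 3.591
U = 9.2648

9.2648


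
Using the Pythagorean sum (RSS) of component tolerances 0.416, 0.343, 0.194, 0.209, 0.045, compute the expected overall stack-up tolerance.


RSS = sqrt(0.416^2 + 0.343^2 + 0.194^2 + 0.209^2 + 0.045^2)
= sqrt(0.374047)
= 0.6116

0.6116


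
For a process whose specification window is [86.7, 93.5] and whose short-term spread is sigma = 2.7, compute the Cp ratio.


Cp = (USL - LSL) / (6 * sigma)
= (93.5 - 86.7) / (6 * 2.7)
= 6.8000 / 16.2000
= 0.4198

0.4198


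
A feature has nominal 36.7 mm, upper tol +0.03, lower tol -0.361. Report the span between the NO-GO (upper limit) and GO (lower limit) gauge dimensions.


GO = nominal - lower_tol (smallest hole = maximum material condition)
GO = 36.7 - 0.361 = 36.339
NO-GO = nominal + upper_tol (largest hole = least material condition)
NO-GO = 36.7 + 0.03 = 36.73
spread = NO-GO - GO = 36.73 - 36.339 = 0.3910

0.3910


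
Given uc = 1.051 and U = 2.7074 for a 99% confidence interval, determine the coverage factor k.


k = U / uc
k = 2.7074 / 1.051
k = 2.576

2.576


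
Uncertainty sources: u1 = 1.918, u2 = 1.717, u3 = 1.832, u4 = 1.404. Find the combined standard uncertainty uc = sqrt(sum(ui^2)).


uc = sqrt(1.918^2 + 1.717^2 + 1.832^2 + 1.404^2)
uc = sqrt(11.954253)
uc = 3.4575

3.4575


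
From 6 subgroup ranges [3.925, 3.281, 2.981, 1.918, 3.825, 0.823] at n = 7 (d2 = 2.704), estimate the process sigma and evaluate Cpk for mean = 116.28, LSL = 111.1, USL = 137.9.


R_bar = (3.925 + 3.281 + 2.981 + 1.918 + 3.825 + 0.823) / 6 = 2.7921667
sigma = R_bar / d2 = 2.7921667 / 2.704 = 1.032606
Cp = (USL - LSL)/(6*sigma) = (137.9 - 111.1)/(6*1.032606) = 4.3256
Cpu = (137.9 - 116.28)/(3*1.032606) = 6.9791
Cpl = (116.28 - 111.1)/(3*1.032606) = 1.6721
Cpk = min(Cpu, Cpl) = 1.6721

1.6721


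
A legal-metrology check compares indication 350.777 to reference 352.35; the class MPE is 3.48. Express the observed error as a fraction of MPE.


e = indication - reference = 350.777 - 352.35 = -1.5730
|e| = 1.5730
ratio = |e| / MPE = 1.5730 / 3.48
ratio = 0.4520

0.4520


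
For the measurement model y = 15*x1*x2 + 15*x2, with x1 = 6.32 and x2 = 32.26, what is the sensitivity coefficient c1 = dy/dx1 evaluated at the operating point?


y = 15*x1*x2 + 15*x2
dy/dx1 = 15*x2
Evaluate at x2 = 32.26: c1 = 15 * 32.26
c1 = 483.9000

483.9000


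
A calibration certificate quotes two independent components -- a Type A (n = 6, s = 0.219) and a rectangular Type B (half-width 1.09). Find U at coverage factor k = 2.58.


u_A = s / sqrt(n) = 0.219 / sqrt(6) = 0.089406376
u_B = half_width / sqrt(3) = 1.09 / sqrt(3) = 0.62931179
uc = sqrt(u_A^2 + u_B^2) = sqrt(0.089406376^2 + 0.62931179^2) = 0.63563105
U = k * uc = 2.58 * 0.63563105
U = 1.6399

1.6399


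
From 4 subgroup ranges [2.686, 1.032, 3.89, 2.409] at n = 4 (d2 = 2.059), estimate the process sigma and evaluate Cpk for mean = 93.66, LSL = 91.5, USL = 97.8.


R_bar = (2.686 + 1.032 + 3.89 + 2.409) / 4 = 2.50425
sigma = R_bar / d2 = 2.50425 / 2.059 = 1.2162458
Cp = (USL - LSL)/(6*sigma) = (97.8 - 91.5)/(6*1.2162458) = 0.8633
Cpu = (97.8 - 93.66)/(3*1.2162458) = 1.1346
Cpl = (93.66 - 91.5)/(3*1.2162458) = 0.5920
Cpk = min(Cpu, Cpl) = 0.5920

0.5920


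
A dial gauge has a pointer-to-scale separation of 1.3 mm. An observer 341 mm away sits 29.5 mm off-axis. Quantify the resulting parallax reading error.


error = h * offset / d
= 1.3 * 29.5 / 341
= 0.1125

0.1125


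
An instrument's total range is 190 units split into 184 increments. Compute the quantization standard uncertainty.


resolution = range / divisions
resolution = 190 / 184 = 1.0326087
u_res = resolution / (2*sqrt(3))
u_res = 1.0326087 / 3.4641016
u_res = 0.2981

0.2981


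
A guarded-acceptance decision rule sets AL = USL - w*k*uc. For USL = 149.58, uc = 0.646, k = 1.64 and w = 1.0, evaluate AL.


U = k * uc = 1.64 * 0.646 = 1.05944
guard band g = w * U = 1.0 * 1.05944 = 1.05944
AL = USL - g = 149.58 - 1.05944
AL = 148.5206

148.5206


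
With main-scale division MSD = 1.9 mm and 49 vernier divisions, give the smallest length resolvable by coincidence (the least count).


LC = MSD / n_div
= 1.9 / 49
= 0.0388

0.0388


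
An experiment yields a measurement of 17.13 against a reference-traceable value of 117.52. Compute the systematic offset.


Systematic error = measured - true
= 17.13 - 117.52
= -100.3900

-100.3900


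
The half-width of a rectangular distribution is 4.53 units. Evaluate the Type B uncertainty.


u_B = half_width / sqrt(3)
u_B = 4.53 / 1.7320508
u_B = 2.6154

2.6154


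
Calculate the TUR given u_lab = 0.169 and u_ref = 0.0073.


TUR = u_lab / u_ref
= 0.169 / 0.0073
= 23.1507

23.1507


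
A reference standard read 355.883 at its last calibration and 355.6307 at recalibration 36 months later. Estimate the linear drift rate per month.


rate = (v2 - v1) / months
= (355.6307 - 355.883) / 36
= -0.2523 / 36
= -0.0070

-0.0070


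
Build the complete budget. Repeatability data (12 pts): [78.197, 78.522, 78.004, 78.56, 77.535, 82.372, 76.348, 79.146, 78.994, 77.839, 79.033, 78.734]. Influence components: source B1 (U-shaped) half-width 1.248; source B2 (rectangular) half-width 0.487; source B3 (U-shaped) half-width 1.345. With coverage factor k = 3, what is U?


mean = (78.197 + 78.522 + 78.004 + 78.56 + 77.535 + 82.372 + 76.348 + 79.146 + 78.994 + 77.839 + 79.033 + 78.734) / 12 = 78.607
s = sqrt(sum((x - mean)^2)/(n-1)) = 1.4205105
u_A = s / sqrt(n) = 1.4205105 / sqrt(12) = 0.41006606
u_B1 = 1.248 / sqrt(2) = 0.88246926
u_B2 = 0.487 / sqrt(3) = 0.28116958
u_B3 = 1.345 / sqrt(2) = 0.95105862
uc = sqrt(0.41006606^2 + 0.88246926^2 + 0.28116958^2 + 0.95105862^2) = 1.3894153
U = k * uc = 3 * 1.3894153
U = 4.1682

4.1682


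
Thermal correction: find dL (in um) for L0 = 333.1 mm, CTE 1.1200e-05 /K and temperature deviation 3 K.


dL = L * alpha * dT
= 333.1 * 1.1200e-05 * 3
= 0.0111922 mm
dL_um = 0.0111922 * 1000 = 11.1922 um

11.1922


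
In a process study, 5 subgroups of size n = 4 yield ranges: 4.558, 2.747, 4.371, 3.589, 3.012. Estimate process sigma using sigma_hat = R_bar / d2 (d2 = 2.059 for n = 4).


R_bar = (4.558 + 2.747 + 4.371 + 3.589 + 3.012) / 5
R_bar = 18.277 / 5 = 3.6554
sigma_hat = R_bar / d2 = 3.6554 / 2.059 = 1.7753

1.7753


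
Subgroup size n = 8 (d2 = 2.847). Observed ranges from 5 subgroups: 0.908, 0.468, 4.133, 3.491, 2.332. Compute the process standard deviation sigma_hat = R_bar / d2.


R_bar = (0.908 + 0.468 + 4.133 + 3.491 + 2.332) / 5
R_bar = 11.332 / 5 = 2.2664
sigma_hat = R_bar / d2 = 2.2664 / 2.847 = 0.7961

0.7961


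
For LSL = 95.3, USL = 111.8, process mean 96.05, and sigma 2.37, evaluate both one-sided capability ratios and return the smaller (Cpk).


Cpu = (USL - mean) / (3*sigma) = (111.8 - 96.05) / (3*2.37) = 2.2152
Cpl = (mean - LSL) / (3*sigma) = (96.05 - 95.3) / (3*2.37) = 0.1055
Cpk = min(Cpu, Cpl) = 0.1055

0.1055


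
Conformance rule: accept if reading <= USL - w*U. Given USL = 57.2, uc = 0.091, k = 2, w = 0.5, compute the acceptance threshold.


U = k * uc = 2 * 0.091 = 0.182
guard band g = w * U = 0.5 * 0.182 = 0.091
AL = USL - g = 57.2 - 0.091
AL = 57.1090

57.1090


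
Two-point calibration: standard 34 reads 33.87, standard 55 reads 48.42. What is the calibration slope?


slope = (y2 - y1) / (x2 - x1)
= (48.42 - 33.87) / (55 - 34)
= 14.5500 / 21
= 0.6929

0.6929


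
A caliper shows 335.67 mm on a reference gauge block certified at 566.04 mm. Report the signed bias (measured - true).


Systematic error = measured - true
= 335.67 - 566.04
= -230.3700

-230.3700


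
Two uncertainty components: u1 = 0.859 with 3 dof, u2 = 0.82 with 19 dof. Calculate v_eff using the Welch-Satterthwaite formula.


uc = sqrt(u1^2 + u2^2) = sqrt(0.859^2 + 0.82^2) = 1.1875525
v_eff = uc^4 / (u1^4/v1 + u2^4/v2)
= 1.1875525^4 / (0.859^4/3 + 0.82^4/19)
= 1.9888923 / 0.20528534
v_eff = 9.6884

9.6884


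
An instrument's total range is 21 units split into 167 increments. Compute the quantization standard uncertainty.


resolution = range / divisions
resolution = 21 / 167 = 0.1257485
u_res = resolution / (2*sqrt(3))
u_res = 0.1257485 / 3.4641016
u_res = 0.0363

0.0363


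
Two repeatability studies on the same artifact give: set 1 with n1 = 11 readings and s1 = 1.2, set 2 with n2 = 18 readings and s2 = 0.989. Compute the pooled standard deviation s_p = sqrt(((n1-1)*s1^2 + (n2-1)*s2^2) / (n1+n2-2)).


s_p = sqrt(((n1-1)*s1^2 + (n2-1)*s2^2) / (n1+n2-2))
numerator = (11-1)*1.2^2 + (18-1)*0.989^2 = 14.4 + 16.628057 = 31.028057
denominator = 11 + 18 - 2 = 27
s_p^2 = 31.028057 / 27 = 1.1491873
s_p = sqrt(1.1491873) = 1.0720

1.0720


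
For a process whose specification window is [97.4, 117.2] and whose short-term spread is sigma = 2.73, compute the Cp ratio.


Cp = (USL - LSL) / (6 * sigma)
= (117.2 - 97.4) / (6 * 2.73)
= 19.8000 / 16.3800
= 1.2088

1.2088


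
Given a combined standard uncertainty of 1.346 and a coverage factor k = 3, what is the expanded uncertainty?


U = k * uc
U = 3 * 1.346
U = 4.0380

4.0380


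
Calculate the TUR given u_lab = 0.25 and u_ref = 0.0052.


TUR = u_lab / u_ref
= 0.25 / 0.0052
= 48.0769

48.0769


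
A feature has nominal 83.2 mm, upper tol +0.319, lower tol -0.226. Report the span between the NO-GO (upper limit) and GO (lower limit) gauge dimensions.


GO = nominal - lower_tol (smallest hole = maximum material condition)
GO = 83.2 - 0.226 = 82.974
NO-GO = nominal + upper_tol (largest hole = least material condition)
NO-GO = 83.2 + 0.319 = 83.519
spread = NO-GO - GO = 83.519 - 82.974 = 0.5450

0.5450


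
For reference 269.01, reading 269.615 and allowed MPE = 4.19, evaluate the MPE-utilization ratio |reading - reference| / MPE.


e = indication - reference = 269.615 - 269.01 = 0.6050
|e| = 0.6050
ratio = |e| / MPE = 0.6050 / 4.19
ratio = 0.1444

0.1444


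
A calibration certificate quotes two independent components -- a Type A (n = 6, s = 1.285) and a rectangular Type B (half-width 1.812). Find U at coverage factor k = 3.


u_A = s / sqrt(n) = 1.285 / sqrt(6) = 0.52459905
u_B = half_width / sqrt(3) = 1.812 / sqrt(3) = 1.0461587
uc = sqrt(u_A^2 + u_B^2) = sqrt(0.52459905^2 + 1.0461587^2) = 1.1703214
U = k * uc = 3 * 1.1703214
U = 3.5110

3.5110


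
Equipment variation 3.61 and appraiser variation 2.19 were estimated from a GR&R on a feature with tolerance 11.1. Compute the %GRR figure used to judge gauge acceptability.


GRR = sqrt(EV^2 + AV^2) = sqrt(3.61^2 + 2.19^2) = 4.2223453
%GRR = GRR / tol * 100 = 4.2223453 / 11.1 * 100
%GRR = 38.0391

38.0391


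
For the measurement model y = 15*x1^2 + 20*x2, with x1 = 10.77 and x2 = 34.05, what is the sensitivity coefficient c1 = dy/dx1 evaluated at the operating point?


y = 15*x1^2 + 20*x2
dy/dx1 = 2*15*x1
Evaluate at x1 = 10.77: c1 = 30 * 10.77
c1 = 323.1000

323.1000


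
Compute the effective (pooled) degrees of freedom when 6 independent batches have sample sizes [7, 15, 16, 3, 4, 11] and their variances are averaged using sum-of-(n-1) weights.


nu = sum_i (n_i - 1)
nu = ((7 - 1) + (15 - 1) + (16 - 1) + (3 - 1) + (4 - 1) + (11 - 1))
nu = 6 + 14 + 15 + 2 + 3 + 10
nu = 50

50
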